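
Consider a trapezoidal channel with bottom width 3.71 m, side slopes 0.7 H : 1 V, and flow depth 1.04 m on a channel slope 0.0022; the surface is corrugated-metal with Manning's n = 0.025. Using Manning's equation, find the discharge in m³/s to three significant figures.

A = (b + z·y)·y = (3.71 + 0.7×1.04)×1.04 = 4.616 m²
P = b + 2y√(1+z²) = 3.71 + 2×1.04×√(1+0.7²) = 6.249 m
R = A/P = 4.616/6.249 = 0.7386 m
Q = (1/n)·A·R^(2/3)·S^(1/2) = (1/0.025) × 4.616 × 0.7386^(2/3) × 0.0022^(1/2) = 7.076 m³/s

7.08 m³/s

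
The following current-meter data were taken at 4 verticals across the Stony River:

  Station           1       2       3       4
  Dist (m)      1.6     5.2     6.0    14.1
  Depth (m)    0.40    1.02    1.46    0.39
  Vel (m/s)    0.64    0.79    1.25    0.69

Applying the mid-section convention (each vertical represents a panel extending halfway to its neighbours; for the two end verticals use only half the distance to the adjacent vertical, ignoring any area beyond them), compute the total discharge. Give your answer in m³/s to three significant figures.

w_1 = (5.2 − 1.6)/2 = 1.8 m; q_1 = 0.64 × 0.40 × 1.8 = 0.4608 m³/s
w_2 = (6.0 − 1.6)/2 = 2.2 m; q_2 = 0.79 × 1.02 × 2.2 = 1.773 m³/s
w_3 = (14.1 − 5.2)/2 = 4.45 m; q_3 = 1.25 × 1.46 × 4.45 = 8.121 m³/s
w_4 = (14.1 − 6.0)/2 = 4.05 m; q_4 = 0.69 × 0.39 × 4.05 = 1.090 m³/s
Q = Σ qᵢ = 11.44 m³/s

11.4 m³/s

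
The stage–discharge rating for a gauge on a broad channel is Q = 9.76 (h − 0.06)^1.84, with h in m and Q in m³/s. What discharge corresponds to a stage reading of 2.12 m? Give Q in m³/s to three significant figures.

36.9 m³/s

Q = 9.76 × (2.12 − 0.06)^1.84 = 9.76 × 2.06^1.84 = 36.89 m³/s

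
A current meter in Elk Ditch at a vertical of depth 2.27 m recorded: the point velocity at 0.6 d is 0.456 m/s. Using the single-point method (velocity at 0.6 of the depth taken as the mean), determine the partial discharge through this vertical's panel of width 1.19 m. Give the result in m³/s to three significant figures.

1.23 m³/s

v̄ = v₀.₆ = 0.456 m/s
q = v̄ × d × w = 0.4560 × 2.27 × 1.19 = 1.232 m³/s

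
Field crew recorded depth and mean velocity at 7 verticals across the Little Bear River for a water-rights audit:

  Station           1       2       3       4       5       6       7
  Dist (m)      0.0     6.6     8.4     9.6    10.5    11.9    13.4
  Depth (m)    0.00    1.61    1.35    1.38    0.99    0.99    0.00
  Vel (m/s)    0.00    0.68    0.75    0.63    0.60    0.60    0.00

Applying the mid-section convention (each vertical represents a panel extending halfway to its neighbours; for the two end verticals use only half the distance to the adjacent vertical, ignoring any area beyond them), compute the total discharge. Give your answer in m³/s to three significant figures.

8.57 m³/s

w_2 = (8.4 − 0.0)/2 = 4.2 m; q_2 = 0.68 × 1.61 × 4.2 = 4.598 m³/s
w_3 = (9.6 − 6.6)/2 = 1.5 m; q_3 = 0.75 × 1.35 × 1.5 = 1.519 m³/s
w_4 = (10.5 − 8.4)/2 = 1.05 m; q_4 = 0.63 × 1.38 × 1.05 = 0.9129 m³/s
w_5 = (11.9 − 9.6)/2 = 1.15 m; q_5 = 0.60 × 0.99 × 1.15 = 0.6831 m³/s
w_6 = (13.4 − 10.5)/2 = 1.45 m; q_6 = 0.60 × 0.99 × 1.45 = 0.8613 m³/s
Stations 1, 7 contribute zero (depth or velocity is 0).
Q = Σ qᵢ = 8.574 m³/s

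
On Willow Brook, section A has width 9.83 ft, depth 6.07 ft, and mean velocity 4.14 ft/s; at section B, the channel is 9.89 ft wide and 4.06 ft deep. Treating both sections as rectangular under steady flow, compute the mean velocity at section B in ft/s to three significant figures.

Q = A₁V₁ = (9.83×6.07) × 4.14 = 247.0 ft³/s
A₂ = 9.89 × 4.06 = 40.15 ft²
V₂ = Q/A₂ = 247.0/40.15 = 6.152 ft/s

6.15 ft/s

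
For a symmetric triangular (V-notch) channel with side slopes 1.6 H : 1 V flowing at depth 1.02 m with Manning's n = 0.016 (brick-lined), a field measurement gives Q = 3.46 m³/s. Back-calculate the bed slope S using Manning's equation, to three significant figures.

A = z·y² = 1.6×1.02² = 1.665 m²
P = 2y√(1+z²) = 2×1.02×√(1+1.6²) = 3.849 m
R = A/P = 1.665/3.849 = 0.4325 m
S = (Q·n / (1·A·R^(2/3)))² = (3.46×0.016 / (1×1.665×0.5719))² = 0.003382

0.00338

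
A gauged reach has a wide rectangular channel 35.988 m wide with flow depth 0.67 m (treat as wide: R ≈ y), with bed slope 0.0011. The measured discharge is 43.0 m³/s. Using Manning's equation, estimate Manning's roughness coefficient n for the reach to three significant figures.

0.0142

A = b·y = 35.988 × 0.67 = 24.11 m²
Wide channel: R ≈ y = 0.67 m
n = (1/Q)·A·R^(2/3)·S^(1/2) = (1/43.0) × 24.11 × 0.7657 × 0.03317 = 0.01424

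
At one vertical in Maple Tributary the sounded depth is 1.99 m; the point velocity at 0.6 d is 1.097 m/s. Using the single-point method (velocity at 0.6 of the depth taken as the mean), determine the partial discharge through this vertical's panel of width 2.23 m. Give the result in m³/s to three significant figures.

4.87 m³/s

v̄ = v₀.₆ = 1.097 m/s
q = v̄ × d × w = 1.097 × 1.99 × 2.23 = 4.868 m³/s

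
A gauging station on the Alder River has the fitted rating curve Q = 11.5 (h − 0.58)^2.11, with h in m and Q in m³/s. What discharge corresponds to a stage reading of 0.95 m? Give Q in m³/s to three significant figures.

Q = 11.5 × (0.95 − 0.58)^2.11 = 11.5 × 0.37^2.11 = 1.411 m³/s

1.41 m³/s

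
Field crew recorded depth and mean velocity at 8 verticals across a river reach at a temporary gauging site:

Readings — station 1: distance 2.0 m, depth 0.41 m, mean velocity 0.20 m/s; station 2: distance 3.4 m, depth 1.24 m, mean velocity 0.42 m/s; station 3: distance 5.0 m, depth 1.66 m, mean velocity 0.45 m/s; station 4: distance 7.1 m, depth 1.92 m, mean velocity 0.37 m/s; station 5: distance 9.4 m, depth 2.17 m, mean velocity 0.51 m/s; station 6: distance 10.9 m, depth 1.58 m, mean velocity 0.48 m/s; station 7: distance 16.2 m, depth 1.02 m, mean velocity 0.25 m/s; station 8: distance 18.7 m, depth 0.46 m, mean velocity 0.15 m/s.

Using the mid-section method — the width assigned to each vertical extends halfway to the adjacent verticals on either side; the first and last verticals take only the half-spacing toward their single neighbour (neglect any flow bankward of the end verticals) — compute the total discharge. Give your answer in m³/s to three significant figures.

9.55 m³/s

w_1 = (3.4 − 2.0)/2 = 0.7 m; q_1 = 0.20 × 0.41 × 0.7 = 0.05740 m³/s
w_2 = (5.0 − 2.0)/2 = 1.5 m; q_2 = 0.42 × 1.24 × 1.5 = 0.7812 m³/s
w_3 = (7.1 − 3.4)/2 = 1.85 m; q_3 = 0.45 × 1.66 × 1.85 = 1.382 m³/s
w_4 = (9.4 − 5.0)/2 = 2.2 m; q_4 = 0.37 × 1.92 × 2.2 = 1.563 m³/s
w_5 = (10.9 − 7.1)/2 = 1.9 m; q_5 = 0.51 × 2.17 × 1.9 = 2.103 m³/s
w_6 = (16.2 − 9.4)/2 = 3.4 m; q_6 = 0.48 × 1.58 × 3.4 = 2.579 m³/s
w_7 = (18.7 − 10.9)/2 = 3.9 m; q_7 = 0.25 × 1.02 × 3.9 = 0.9945 m³/s
w_8 = (18.7 − 16.2)/2 = 1.25 m; q_8 = 0.15 × 0.46 × 1.25 = 0.08625 m³/s
Q = Σ qᵢ = 9.545 m³/s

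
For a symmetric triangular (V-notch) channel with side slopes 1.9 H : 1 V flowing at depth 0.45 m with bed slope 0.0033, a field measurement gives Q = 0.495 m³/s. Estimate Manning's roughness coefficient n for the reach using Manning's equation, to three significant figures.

A = z·y² = 1.9×0.45² = 0.3848 m²
P = 2y√(1+z²) = 2×0.45×√(1+1.9²) = 1.932 m
R = A/P = 0.3848/1.932 = 0.1991 m
n = (1/Q)·A·R^(2/3)·S^(1/2) = (1/0.495) × 0.3848 × 0.3410 × 0.05745 = 0.01522

0.0152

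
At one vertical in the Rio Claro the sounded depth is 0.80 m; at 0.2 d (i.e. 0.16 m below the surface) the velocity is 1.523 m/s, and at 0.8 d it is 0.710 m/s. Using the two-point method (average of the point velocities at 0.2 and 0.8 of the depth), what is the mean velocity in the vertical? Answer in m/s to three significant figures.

1.12 m/s

v̄ = (1.523 + 0.710) / 2 = 1.117 m/s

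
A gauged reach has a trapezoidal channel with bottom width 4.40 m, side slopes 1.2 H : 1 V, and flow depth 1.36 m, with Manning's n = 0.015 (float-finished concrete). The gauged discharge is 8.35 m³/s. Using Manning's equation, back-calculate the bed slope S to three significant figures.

0.000250

A = (b + z·y)·y = (4.40 + 1.2×1.36)×1.36 = 8.204 m²
P = b + 2y√(1+z²) = 4.40 + 2×1.36×√(1+1.2²) = 8.649 m
R = A/P = 8.204/8.649 = 0.9485 m
S = (Q·n / (1·A·R^(2/3)))² = (8.35×0.015 / (1×8.204×0.9654))² = 0.0002501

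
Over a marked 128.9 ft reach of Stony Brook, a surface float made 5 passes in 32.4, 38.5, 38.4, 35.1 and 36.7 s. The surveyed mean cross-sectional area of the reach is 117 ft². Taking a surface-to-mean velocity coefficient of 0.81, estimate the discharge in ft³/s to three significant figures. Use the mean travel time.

337 ft³/s

t̄ = (32.4 + 38.5 + 38.4 + 35.1 + 36.7) / 5 = 36.22 s
v_surface = L / t̄ = 128.9 / 36.22 = 3.559 ft/s
v_mean = 0.81 × 3.559 = 2.883 ft/s
Q = A × v_mean = 117 × 2.883 = 337.3 ft³/s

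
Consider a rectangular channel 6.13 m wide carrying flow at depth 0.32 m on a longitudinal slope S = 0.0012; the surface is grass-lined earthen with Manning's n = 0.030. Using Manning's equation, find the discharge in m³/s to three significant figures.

0.992 m³/s

A = b·y = 6.13 × 0.32 = 1.962 m²
P = b + 2y = 6.13 + 2×0.32 = 6.770 m
R = A/P = 1.962/6.770 = 0.2897 m
Q = (1/n)·A·R^(2/3)·S^(1/2) = (1/0.030) × 1.962 × 0.2897^(2/3) × 0.0012^(1/2) = 0.9918 m³/s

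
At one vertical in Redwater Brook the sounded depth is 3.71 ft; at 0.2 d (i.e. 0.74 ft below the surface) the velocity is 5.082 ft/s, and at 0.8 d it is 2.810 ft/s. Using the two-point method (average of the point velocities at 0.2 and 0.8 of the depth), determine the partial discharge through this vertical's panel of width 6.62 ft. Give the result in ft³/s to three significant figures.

96.9 ft³/s

v̄ = (5.082 + 2.810) / 2 = 3.946 ft/s
q = v̄ × d × w = 3.946 × 3.71 × 6.62 = 96.91 ft³/s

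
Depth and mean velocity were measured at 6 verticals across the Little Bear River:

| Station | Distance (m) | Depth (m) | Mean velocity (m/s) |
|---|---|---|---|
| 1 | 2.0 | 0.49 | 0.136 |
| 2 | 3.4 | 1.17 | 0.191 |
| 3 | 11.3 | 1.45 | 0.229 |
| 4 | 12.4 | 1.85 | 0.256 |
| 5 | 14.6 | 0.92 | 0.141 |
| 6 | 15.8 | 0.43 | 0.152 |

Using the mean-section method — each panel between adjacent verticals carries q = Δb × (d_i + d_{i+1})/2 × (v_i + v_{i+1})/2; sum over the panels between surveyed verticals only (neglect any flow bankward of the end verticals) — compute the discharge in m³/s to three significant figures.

3.53 m³/s

Panel 1-2: Δb = 1.4 m, d̄ = (0.49+1.17)/2 = 0.83, v̄ = (0.136+0.191)/2 = 0.1635 → q = 1.4×0.83×0.1635 = 0.1900 m³/s
Panel 2-3: Δb = 7.9 m, d̄ = (1.17+1.45)/2 = 1.31, v̄ = (0.191+0.229)/2 = 0.21 → q = 7.9×1.31×0.21 = 2.173 m³/s
Panel 3-4: Δb = 1.1 m, d̄ = (1.45+1.85)/2 = 1.65, v̄ = (0.229+0.256)/2 = 0.2425 → q = 1.1×1.65×0.2425 = 0.4401 m³/s
Panel 4-5: Δb = 2.2 m, d̄ = (1.85+0.92)/2 = 1.385, v̄ = (0.256+0.141)/2 = 0.1985 → q = 2.2×1.385×0.1985 = 0.6048 m³/s
Panel 5-6: Δb = 1.2 m, d̄ = (0.92+0.43)/2 = 0.675, v̄ = (0.141+0.152)/2 = 0.1465 → q = 1.2×0.675×0.1465 = 0.1187 m³/s
Q = Σ q = 3.527 m³/s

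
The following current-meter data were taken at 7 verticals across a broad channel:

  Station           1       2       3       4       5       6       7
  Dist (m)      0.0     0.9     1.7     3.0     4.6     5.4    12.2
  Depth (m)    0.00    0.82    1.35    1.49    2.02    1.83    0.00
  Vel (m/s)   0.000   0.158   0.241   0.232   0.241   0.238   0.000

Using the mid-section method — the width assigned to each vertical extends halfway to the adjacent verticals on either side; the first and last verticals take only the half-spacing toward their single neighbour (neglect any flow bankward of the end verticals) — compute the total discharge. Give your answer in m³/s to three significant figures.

3.19 m³/s

w_2 = (1.7 − 0.0)/2 = 0.85 m; q_2 = 0.158 × 0.82 × 0.85 = 0.1101 m³/s
w_3 = (3.0 − 0.9)/2 = 1.05 m; q_3 = 0.241 × 1.35 × 1.05 = 0.3416 m³/s
w_4 = (4.6 − 1.7)/2 = 1.45 m; q_4 = 0.232 × 1.49 × 1.45 = 0.5012 m³/s
w_5 = (5.4 − 3.0)/2 = 1.2 m; q_5 = 0.241 × 2.02 × 1.2 = 0.5842 m³/s
w_6 = (12.2 − 4.6)/2 = 3.8 m; q_6 = 0.238 × 1.83 × 3.8 = 1.655 m³/s
Stations 1, 7 contribute zero (depth or velocity is 0).
Q = Σ qᵢ = 3.192 m³/s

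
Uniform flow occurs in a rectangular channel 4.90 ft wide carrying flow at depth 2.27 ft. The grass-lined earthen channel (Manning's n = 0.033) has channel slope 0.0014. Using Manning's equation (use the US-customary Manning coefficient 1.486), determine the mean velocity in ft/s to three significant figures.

1.88 ft/s

A = b·y = 4.90 × 2.27 = 11.12 ft²
P = b + 2y = 4.90 + 2×2.27 = 9.440 ft
R = A/P = 11.12/9.440 = 1.178 ft
Q = (1.486/n)·A·R^(2/3)·S^(1/2) = (1.486/0.033) × 11.12 × 1.178^(2/3) × 0.0014^(1/2) = 20.91 ft³/s
V = Q/A = 20.91/11.12 = 1.880 ft/s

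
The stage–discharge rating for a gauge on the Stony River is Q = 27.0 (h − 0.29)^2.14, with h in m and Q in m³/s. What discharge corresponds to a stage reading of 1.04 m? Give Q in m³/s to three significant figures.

14.6 m³/s

Q = 27.0 × (1.04 − 0.29)^2.14 = 27.0 × 0.75^2.14 = 14.59 m³/s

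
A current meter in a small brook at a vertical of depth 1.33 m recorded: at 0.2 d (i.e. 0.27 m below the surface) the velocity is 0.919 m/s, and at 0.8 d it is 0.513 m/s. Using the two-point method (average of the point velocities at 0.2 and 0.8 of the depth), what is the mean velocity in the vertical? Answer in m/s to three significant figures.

v̄ = (0.919 + 0.513) / 2 = 0.7160 m/s

0.716 m/s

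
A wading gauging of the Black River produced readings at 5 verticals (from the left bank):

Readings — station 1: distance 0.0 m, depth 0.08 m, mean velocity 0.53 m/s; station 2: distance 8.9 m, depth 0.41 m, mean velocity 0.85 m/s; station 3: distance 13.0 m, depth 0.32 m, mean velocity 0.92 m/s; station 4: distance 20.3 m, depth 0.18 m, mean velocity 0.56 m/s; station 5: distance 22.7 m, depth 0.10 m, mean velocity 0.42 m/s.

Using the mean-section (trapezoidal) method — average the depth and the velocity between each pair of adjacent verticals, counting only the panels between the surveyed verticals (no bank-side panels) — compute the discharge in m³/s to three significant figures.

Panel 1-2: Δb = 8.9 m, d̄ = (0.08+0.41)/2 = 0.245, v̄ = (0.53+0.85)/2 = 0.69 → q = 8.9×0.245×0.69 = 1.505 m³/s
Panel 2-3: Δb = 4.1 m, d̄ = (0.41+0.32)/2 = 0.365, v̄ = (0.85+0.92)/2 = 0.885 → q = 4.1×0.365×0.885 = 1.324 m³/s
Panel 3-4: Δb = 7.3 m, d̄ = (0.32+0.18)/2 = 0.25, v̄ = (0.92+0.56)/2 = 0.74 → q = 7.3×0.25×0.74 = 1.351 m³/s
Panel 4-5: Δb = 2.4 m, d̄ = (0.18+0.10)/2 = 0.14, v̄ = (0.56+0.42)/2 = 0.49 → q = 2.4×0.14×0.49 = 0.1646 m³/s
Q = Σ q = 4.344 m³/s

4.34 m³/s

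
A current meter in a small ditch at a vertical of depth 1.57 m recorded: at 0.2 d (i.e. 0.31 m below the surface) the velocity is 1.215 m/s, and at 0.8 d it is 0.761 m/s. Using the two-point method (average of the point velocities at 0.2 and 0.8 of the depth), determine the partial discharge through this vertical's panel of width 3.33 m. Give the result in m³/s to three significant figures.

5.17 m³/s

v̄ = (1.215 + 0.761) / 2 = 0.9880 m/s
q = v̄ × d × w = 0.9880 × 1.57 × 3.33 = 5.165 m³/s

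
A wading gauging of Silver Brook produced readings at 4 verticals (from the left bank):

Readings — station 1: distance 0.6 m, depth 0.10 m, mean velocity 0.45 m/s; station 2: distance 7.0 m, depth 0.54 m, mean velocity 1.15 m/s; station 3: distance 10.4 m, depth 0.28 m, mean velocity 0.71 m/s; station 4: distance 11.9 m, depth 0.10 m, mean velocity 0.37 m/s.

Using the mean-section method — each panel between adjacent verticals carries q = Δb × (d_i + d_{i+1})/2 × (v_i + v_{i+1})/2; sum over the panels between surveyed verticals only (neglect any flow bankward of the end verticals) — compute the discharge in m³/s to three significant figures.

3.09 m³/s

Panel 1-2: Δb = 6.4 m, d̄ = (0.10+0.54)/2 = 0.32, v̄ = (0.45+1.15)/2 = 0.8 → q = 6.4×0.32×0.8 = 1.638 m³/s
Panel 2-3: Δb = 3.4 m, d̄ = (0.54+0.28)/2 = 0.41, v̄ = (1.15+0.71)/2 = 0.93 → q = 3.4×0.41×0.93 = 1.296 m³/s
Panel 3-4: Δb = 1.5 m, d̄ = (0.28+0.10)/2 = 0.19, v̄ = (0.71+0.37)/2 = 0.54 → q = 1.5×0.19×0.54 = 0.1539 m³/s
Q = Σ q = 3.089 m³/s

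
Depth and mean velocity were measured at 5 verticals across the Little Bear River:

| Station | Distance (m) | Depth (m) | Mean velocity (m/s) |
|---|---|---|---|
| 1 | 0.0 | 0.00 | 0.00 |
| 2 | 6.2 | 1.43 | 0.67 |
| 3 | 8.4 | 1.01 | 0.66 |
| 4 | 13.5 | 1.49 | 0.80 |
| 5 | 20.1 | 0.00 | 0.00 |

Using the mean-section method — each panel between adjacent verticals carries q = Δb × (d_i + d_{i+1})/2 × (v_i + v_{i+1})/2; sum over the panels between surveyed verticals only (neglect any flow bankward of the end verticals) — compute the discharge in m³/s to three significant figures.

9.89 m³/s

Panel 1-2: Δb = 6.2 m, d̄ = (0.00+1.43)/2 = 0.715, v̄ = (0.00+0.67)/2 = 0.335 → q = 6.2×0.715×0.335 = 1.485 m³/s
Panel 2-3: Δb = 2.2 m, d̄ = (1.43+1.01)/2 = 1.22, v̄ = (0.67+0.66)/2 = 0.665 → q = 2.2×1.22×0.665 = 1.785 m³/s
Panel 3-4: Δb = 5.1 m, d̄ = (1.01+1.49)/2 = 1.25, v̄ = (0.66+0.80)/2 = 0.73 → q = 5.1×1.25×0.73 = 4.654 m³/s
Panel 4-5: Δb = 6.6 m, d̄ = (1.49+0.00)/2 = 0.745, v̄ = (0.80+0.00)/2 = 0.4 → q = 6.6×0.745×0.4 = 1.967 m³/s
Q = Σ q = 9.890 m³/s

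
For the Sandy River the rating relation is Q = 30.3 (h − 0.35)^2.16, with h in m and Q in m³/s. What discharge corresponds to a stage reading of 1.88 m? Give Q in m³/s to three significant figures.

Q = 30.3 × (1.88 − 0.35)^2.16 = 30.3 × 1.53^2.16 = 75.92 m³/s

75.9 m³/s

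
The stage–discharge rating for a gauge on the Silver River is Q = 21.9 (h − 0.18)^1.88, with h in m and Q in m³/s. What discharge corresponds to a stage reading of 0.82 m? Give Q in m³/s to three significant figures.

9.46 m³/s

Q = 21.9 × (0.82 − 0.18)^1.88 = 21.9 × 0.64^1.88 = 9.464 m³/s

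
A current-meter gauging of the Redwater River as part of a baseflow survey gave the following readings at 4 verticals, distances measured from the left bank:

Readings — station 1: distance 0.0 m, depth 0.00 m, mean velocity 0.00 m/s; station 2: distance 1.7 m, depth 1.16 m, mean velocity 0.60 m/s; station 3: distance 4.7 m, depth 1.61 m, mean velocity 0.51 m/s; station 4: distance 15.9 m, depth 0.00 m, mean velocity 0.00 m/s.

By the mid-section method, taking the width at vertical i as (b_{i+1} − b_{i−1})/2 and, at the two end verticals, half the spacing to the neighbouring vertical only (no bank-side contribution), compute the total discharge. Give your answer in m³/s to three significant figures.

7.47 m³/s

w_2 = (4.7 − 0.0)/2 = 2.35 m; q_2 = 0.60 × 1.16 × 2.35 = 1.636 m³/s
w_3 = (15.9 − 1.7)/2 = 7.1 m; q_3 = 0.51 × 1.61 × 7.1 = 5.830 m³/s
Stations 1, 4 contribute zero (depth or velocity is 0).
Q = Σ qᵢ = 7.465 m³/s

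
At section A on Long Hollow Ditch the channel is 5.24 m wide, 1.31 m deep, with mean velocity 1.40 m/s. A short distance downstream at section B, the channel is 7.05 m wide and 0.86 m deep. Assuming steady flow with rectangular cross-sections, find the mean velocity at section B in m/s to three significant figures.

1.59 m/s

Q = A₁V₁ = (5.24×1.31) × 1.40 = 9.610 m³/s
A₂ = 7.05 × 0.86 = 6.063 m²
V₂ = Q/A₂ = 9.610/6.063 = 1.585 m/s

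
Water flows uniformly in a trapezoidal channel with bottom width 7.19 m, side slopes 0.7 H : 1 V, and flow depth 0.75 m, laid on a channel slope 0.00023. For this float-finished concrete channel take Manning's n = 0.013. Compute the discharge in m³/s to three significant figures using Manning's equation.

A = (b + z·y)·y = (7.19 + 0.7×0.75)×0.75 = 5.786 m²
P = b + 2y√(1+z²) = 7.19 + 2×0.75×√(1+0.7²) = 9.021 m
R = A/P = 5.786/9.021 = 0.6414 m
Q = (1/n)·A·R^(2/3)·S^(1/2) = (1/0.013) × 5.786 × 0.6414^(2/3) × 0.00023^(1/2) = 5.020 m³/s

5.02 m³/s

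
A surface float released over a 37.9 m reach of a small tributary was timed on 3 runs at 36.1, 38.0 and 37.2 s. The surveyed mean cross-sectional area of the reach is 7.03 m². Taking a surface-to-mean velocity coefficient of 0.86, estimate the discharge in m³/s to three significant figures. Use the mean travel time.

6.18 m³/s

t̄ = (36.1 + 38.0 + 37.2) / 3 = 37.1 s
v_surface = L / t̄ = 37.9 / 37.1 = 1.022 m/s
v_mean = 0.86 × 1.022 = 0.8785 m/s
Q = A × v_mean = 7.03 × 0.8785 = 6.176 m³/s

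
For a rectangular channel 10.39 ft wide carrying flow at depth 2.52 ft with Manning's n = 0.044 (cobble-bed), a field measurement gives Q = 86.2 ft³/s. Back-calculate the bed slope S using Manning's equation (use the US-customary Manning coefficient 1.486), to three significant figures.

A = b·y = 10.39 × 2.52 = 26.18 ft²
P = b + 2y = 10.39 + 2×2.52 = 15.43 ft
R = A/P = 26.18/15.43 = 1.697 ft
S = (Q·n / (1.486·A·R^(2/3)))² = (86.2×0.044 / (1.486×26.18×1.423))² = 0.004695

0.00470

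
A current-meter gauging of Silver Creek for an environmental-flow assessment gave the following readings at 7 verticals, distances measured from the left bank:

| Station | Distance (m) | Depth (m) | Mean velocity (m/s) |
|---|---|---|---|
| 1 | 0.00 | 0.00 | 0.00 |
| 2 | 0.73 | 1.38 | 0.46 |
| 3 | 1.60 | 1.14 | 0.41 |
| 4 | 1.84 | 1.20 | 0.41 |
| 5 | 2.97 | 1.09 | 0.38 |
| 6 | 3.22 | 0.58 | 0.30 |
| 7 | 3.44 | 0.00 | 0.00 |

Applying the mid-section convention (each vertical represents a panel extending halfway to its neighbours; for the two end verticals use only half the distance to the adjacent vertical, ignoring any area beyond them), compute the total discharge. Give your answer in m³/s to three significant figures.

1.43 m³/s

w_2 = (1.60 − 0.00)/2 = 0.8 m; q_2 = 0.46 × 1.38 × 0.8 = 0.5078 m³/s
w_3 = (1.84 − 0.73)/2 = 0.555 m; q_3 = 0.41 × 1.14 × 0.555 = 0.2594 m³/s
w_4 = (2.97 − 1.60)/2 = 0.685 m; q_4 = 0.41 × 1.20 × 0.685 = 0.3370 m³/s
w_5 = (3.22 − 1.84)/2 = 0.69 m; q_5 = 0.38 × 1.09 × 0.69 = 0.2858 m³/s
w_6 = (3.44 − 2.97)/2 = 0.235 m; q_6 = 0.30 × 0.58 × 0.235 = 0.04089 m³/s
Stations 1, 7 contribute zero (depth or velocity is 0).
Q = Σ qᵢ = 1.431 m³/s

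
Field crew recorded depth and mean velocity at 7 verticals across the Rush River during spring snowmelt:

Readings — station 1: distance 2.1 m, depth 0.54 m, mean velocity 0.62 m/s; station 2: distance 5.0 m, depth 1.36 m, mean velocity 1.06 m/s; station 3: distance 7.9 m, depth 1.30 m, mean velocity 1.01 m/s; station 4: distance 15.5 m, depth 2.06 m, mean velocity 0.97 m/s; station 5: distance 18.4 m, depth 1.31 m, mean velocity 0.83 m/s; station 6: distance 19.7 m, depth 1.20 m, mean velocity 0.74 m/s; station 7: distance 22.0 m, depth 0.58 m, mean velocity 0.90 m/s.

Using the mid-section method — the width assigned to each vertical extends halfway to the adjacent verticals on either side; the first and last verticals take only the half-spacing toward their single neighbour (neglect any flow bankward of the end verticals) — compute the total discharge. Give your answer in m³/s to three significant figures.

26.5 m³/s

w_1 = (5.0 − 2.1)/2 = 1.45 m; q_1 = 0.62 × 0.54 × 1.45 = 0.4855 m³/s
w_2 = (7.9 − 2.1)/2 = 2.9 m; q_2 = 1.06 × 1.36 × 2.9 = 4.181 m³/s
w_3 = (15.5 − 5.0)/2 = 5.25 m; q_3 = 1.01 × 1.30 × 5.25 = 6.893 m³/s
w_4 = (18.4 − 7.9)/2 = 5.25 m; q_4 = 0.97 × 2.06 × 5.25 = 10.49 m³/s
w_5 = (19.7 − 15.5)/2 = 2.1 m; q_5 = 0.83 × 1.31 × 2.1 = 2.283 m³/s
w_6 = (22.0 − 18.4)/2 = 1.8 m; q_6 = 0.74 × 1.20 × 1.8 = 1.598 m³/s
w_7 = (22.0 − 19.7)/2 = 1.15 m; q_7 = 0.90 × 0.58 × 1.15 = 0.6003 m³/s
Q = Σ qᵢ = 26.53 m³/s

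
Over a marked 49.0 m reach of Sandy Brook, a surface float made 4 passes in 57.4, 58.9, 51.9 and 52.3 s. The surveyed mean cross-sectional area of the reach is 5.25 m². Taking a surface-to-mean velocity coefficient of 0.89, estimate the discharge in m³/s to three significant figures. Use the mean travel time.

t̄ = (57.4 + 58.9 + 51.9 + 52.3) / 4 = 55.125 s
v_surface = L / t̄ = 49.0 / 55.125 = 0.8889 m/s
v_mean = 0.89 × 0.8889 = 0.7911 m/s
Q = A × v_mean = 5.25 × 0.7911 = 4.153 m³/s

4.15 m³/s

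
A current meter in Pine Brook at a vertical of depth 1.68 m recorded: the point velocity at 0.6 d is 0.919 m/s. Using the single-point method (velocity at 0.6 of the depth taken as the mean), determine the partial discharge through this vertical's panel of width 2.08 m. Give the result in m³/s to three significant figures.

3.21 m³/s

v̄ = v₀.₆ = 0.919 m/s
q = v̄ × d × w = 0.9190 × 1.68 × 2.08 = 3.211 m³/s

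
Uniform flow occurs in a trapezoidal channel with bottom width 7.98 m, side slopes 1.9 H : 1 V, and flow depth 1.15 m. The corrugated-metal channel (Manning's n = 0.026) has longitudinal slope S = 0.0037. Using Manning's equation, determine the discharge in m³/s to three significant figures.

25.6 m³/s

A = (b + z·y)·y = (7.98 + 1.9×1.15)×1.15 = 11.69 m²
P = b + 2y√(1+z²) = 7.98 + 2×1.15×√(1+1.9²) = 12.92 m
R = A/P = 11.69/12.92 = 0.9049 m
Q = (1/n)·A·R^(2/3)·S^(1/2) = (1/0.026) × 11.69 × 0.9049^(2/3) × 0.0037^(1/2) = 25.59 m³/s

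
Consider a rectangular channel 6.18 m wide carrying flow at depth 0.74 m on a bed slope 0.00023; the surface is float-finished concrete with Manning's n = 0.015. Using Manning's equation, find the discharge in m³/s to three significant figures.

3.28 m³/s

A = b·y = 6.18 × 0.74 = 4.573 m²
P = b + 2y = 6.18 + 2×0.74 = 7.660 m
R = A/P = 4.573/7.660 = 0.5970 m
Q = (1/n)·A·R^(2/3)·S^(1/2) = (1/0.015) × 4.573 × 0.5970^(2/3) × 0.00023^(1/2) = 3.278 m³/s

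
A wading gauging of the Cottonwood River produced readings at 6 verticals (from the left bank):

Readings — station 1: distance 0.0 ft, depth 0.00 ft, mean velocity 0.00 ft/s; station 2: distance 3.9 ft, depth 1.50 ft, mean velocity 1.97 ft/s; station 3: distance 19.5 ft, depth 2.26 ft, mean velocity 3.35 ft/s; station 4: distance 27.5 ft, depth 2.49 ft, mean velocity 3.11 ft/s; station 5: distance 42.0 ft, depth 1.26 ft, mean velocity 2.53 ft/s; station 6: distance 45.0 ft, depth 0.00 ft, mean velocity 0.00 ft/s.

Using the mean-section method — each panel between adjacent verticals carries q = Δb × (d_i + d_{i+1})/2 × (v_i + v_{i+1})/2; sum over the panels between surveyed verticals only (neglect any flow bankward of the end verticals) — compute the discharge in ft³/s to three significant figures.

221 ft³/s

Panel 1-2: Δb = 3.9 ft, d̄ = (0.00+1.50)/2 = 0.75, v̄ = (0.00+1.97)/2 = 0.985 → q = 3.9×0.75×0.985 = 2.881 ft³/s
Panel 2-3: Δb = 15.6 ft, d̄ = (1.50+2.26)/2 = 1.88, v̄ = (1.97+3.35)/2 = 2.66 → q = 15.6×1.88×2.66 = 78.01 ft³/s
Panel 3-4: Δb = 8 ft, d̄ = (2.26+2.49)/2 = 2.375, v̄ = (3.35+3.11)/2 = 3.23 → q = 8×2.375×3.23 = 61.37 ft³/s
Panel 4-5: Δb = 14.5 ft, d̄ = (2.49+1.26)/2 = 1.875, v̄ = (3.11+2.53)/2 = 2.82 → q = 14.5×1.875×2.82 = 76.67 ft³/s
Panel 5-6: Δb = 3 ft, d̄ = (1.26+0.00)/2 = 0.63, v̄ = (2.53+0.00)/2 = 1.265 → q = 3×0.63×1.265 = 2.391 ft³/s
Q = Σ q = 221.3 ft³/s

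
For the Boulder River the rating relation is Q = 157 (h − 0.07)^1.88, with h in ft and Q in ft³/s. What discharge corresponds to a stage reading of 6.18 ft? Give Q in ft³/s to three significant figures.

4720 ft³/s

Q = 157 × (6.18 − 0.07)^1.88 = 157 × 6.11^1.88 = 4717 ft³/s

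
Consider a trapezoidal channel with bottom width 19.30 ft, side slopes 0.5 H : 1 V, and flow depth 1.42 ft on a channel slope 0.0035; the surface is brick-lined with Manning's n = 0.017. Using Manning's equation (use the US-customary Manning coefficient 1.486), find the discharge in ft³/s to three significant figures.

172 ft³/s

A = (b + z·y)·y = (19.30 + 0.5×1.42)×1.42 = 28.41 ft²
P = b + 2y√(1+z²) = 19.30 + 2×1.42×√(1+0.5²) = 22.48 ft
R = A/P = 28.41/22.48 = 1.264 ft
Q = (1.486/n)·A·R^(2/3)·S^(1/2) = (1.486/0.017) × 28.41 × 1.264^(2/3) × 0.0035^(1/2) = 171.8 ft³/s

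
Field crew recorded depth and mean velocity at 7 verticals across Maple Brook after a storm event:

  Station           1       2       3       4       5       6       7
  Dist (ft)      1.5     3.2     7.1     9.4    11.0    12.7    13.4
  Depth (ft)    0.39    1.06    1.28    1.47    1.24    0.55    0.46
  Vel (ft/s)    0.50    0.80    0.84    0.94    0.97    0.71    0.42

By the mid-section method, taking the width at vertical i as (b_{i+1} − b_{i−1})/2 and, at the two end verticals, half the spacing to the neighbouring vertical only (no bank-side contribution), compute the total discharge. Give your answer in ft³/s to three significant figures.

w_1 = (3.2 − 1.5)/2 = 0.85 ft; q_1 = 0.50 × 0.39 × 0.85 = 0.1658 ft³/s
w_2 = (7.1 − 1.5)/2 = 2.8 ft; q_2 = 0.80 × 1.06 × 2.8 = 2.374 ft³/s
w_3 = (9.4 − 3.2)/2 = 3.1 ft; q_3 = 0.84 × 1.28 × 3.1 = 3.333 ft³/s
w_4 = (11.0 − 7.1)/2 = 1.95 ft; q_4 = 0.94 × 1.47 × 1.95 = 2.695 ft³/s
w_5 = (12.7 − 9.4)/2 = 1.65 ft; q_5 = 0.97 × 1.24 × 1.65 = 1.985 ft³/s
w_6 = (13.4 − 11.0)/2 = 1.2 ft; q_6 = 0.71 × 0.55 × 1.2 = 0.4686 ft³/s
w_7 = (13.4 − 12.7)/2 = 0.35 ft; q_7 = 0.42 × 0.46 × 0.35 = 0.06762 ft³/s
Q = Σ qᵢ = 11.09 ft³/s

11.1 ft³/s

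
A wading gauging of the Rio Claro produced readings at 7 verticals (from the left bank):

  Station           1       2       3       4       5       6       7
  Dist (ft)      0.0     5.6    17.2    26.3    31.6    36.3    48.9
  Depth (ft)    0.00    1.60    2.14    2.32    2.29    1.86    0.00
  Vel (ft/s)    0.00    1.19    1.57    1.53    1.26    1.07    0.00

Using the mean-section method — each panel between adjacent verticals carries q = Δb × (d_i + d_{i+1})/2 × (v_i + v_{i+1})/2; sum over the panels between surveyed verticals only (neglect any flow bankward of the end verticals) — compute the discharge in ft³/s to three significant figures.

98.7 ft³/s

Panel 1-2: Δb = 5.6 ft, d̄ = (0.00+1.60)/2 = 0.8, v̄ = (0.00+1.19)/2 = 0.595 → q = 5.6×0.8×0.595 = 2.666 ft³/s
Panel 2-3: Δb = 11.6 ft, d̄ = (1.60+2.14)/2 = 1.87, v̄ = (1.19+1.57)/2 = 1.38 → q = 11.6×1.87×1.38 = 29.93 ft³/s
Panel 3-4: Δb = 9.1 ft, d̄ = (2.14+2.32)/2 = 2.23, v̄ = (1.57+1.53)/2 = 1.55 → q = 9.1×2.23×1.55 = 31.45 ft³/s
Panel 4-5: Δb = 5.3 ft, d̄ = (2.32+2.29)/2 = 2.305, v̄ = (1.53+1.26)/2 = 1.395 → q = 5.3×2.305×1.395 = 17.04 ft³/s
Panel 5-6: Δb = 4.7 ft, d̄ = (2.29+1.86)/2 = 2.075, v̄ = (1.26+1.07)/2 = 1.165 → q = 4.7×2.075×1.165 = 11.36 ft³/s
Panel 6-7: Δb = 12.6 ft, d̄ = (1.86+0.00)/2 = 0.93, v̄ = (1.07+0.00)/2 = 0.535 → q = 12.6×0.93×0.535 = 6.269 ft³/s
Q = Σ q = 98.73 ft³/s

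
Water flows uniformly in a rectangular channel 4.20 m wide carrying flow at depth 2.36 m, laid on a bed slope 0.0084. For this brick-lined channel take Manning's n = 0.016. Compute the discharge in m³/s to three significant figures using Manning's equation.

60.9 m³/s

A = b·y = 4.20 × 2.36 = 9.912 m²
P = b + 2y = 4.20 + 2×2.36 = 8.920 m
R = A/P = 9.912/8.920 = 1.111 m
Q = (1/n)·A·R^(2/3)·S^(1/2) = (1/0.016) × 9.912 × 1.111^(2/3) × 0.0084^(1/2) = 60.91 m³/s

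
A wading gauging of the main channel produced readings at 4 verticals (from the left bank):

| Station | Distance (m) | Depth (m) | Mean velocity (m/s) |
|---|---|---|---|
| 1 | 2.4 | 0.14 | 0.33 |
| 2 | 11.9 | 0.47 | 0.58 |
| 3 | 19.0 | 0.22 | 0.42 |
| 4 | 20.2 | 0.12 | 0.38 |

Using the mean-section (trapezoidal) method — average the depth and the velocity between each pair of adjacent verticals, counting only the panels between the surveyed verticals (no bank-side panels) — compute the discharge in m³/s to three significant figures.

Panel 1-2: Δb = 9.5 m, d̄ = (0.14+0.47)/2 = 0.305, v̄ = (0.33+0.58)/2 = 0.455 → q = 9.5×0.305×0.455 = 1.318 m³/s
Panel 2-3: Δb = 7.1 m, d̄ = (0.47+0.22)/2 = 0.345, v̄ = (0.58+0.42)/2 = 0.5 → q = 7.1×0.345×0.5 = 1.225 m³/s
Panel 3-4: Δb = 1.2 m, d̄ = (0.22+0.12)/2 = 0.17, v̄ = (0.42+0.38)/2 = 0.4 → q = 1.2×0.17×0.4 = 0.08160 m³/s
Q = Σ q = 2.625 m³/s

2.62 m³/s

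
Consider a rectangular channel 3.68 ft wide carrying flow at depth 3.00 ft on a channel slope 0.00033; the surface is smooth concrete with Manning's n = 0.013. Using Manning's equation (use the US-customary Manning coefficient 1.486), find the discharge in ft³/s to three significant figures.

A = b·y = 3.68 × 3.00 = 11.04 ft²
P = b + 2y = 3.68 + 2×3.00 = 9.680 ft
R = A/P = 11.04/9.680 = 1.140 ft
Q = (1.486/n)·A·R^(2/3)·S^(1/2) = (1.486/0.013) × 11.04 × 1.140^(2/3) × 0.00033^(1/2) = 25.02 ft³/s

25.0 ft³/s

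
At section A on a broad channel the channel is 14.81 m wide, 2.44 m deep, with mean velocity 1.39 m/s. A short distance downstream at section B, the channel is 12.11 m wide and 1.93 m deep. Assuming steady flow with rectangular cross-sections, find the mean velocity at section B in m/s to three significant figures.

2.15 m/s

Q = A₁V₁ = (14.81×2.44) × 1.39 = 50.23 m³/s
A₂ = 12.11 × 1.93 = 23.37 m²
V₂ = Q/A₂ = 50.23/23.37 = 2.149 m/s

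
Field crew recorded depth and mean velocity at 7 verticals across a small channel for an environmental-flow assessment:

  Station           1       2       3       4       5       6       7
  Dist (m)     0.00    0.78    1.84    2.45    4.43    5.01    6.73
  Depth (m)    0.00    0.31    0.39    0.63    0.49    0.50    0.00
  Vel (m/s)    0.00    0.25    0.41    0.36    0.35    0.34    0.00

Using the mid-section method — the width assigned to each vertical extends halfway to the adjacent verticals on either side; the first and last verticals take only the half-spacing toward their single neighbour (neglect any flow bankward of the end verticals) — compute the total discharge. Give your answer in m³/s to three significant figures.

0.914 m³/s

w_2 = (1.84 − 0.00)/2 = 0.92 m; q_2 = 0.25 × 0.31 × 0.92 = 0.07130 m³/s
w_3 = (2.45 − 0.78)/2 = 0.835 m; q_3 = 0.41 × 0.39 × 0.835 = 0.1335 m³/s
w_4 = (4.43 − 1.84)/2 = 1.295 m; q_4 = 0.36 × 0.63 × 1.295 = 0.2937 m³/s
w_5 = (5.01 − 2.45)/2 = 1.28 m; q_5 = 0.35 × 0.49 × 1.28 = 0.2195 m³/s
w_6 = (6.73 − 4.43)/2 = 1.15 m; q_6 = 0.34 × 0.50 × 1.15 = 0.1955 m³/s
Stations 1, 7 contribute zero (depth or velocity is 0).
Q = Σ qᵢ = 0.9135 m³/s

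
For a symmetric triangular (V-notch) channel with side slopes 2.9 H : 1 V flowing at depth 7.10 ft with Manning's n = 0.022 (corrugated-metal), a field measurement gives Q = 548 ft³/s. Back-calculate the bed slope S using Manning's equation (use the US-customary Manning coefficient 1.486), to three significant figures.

0.000613

A = z·y² = 2.9×7.10² = 146.2 ft²
P = 2y√(1+z²) = 2×7.10×√(1+2.9²) = 43.56 ft
R = A/P = 146.2/43.56 = 3.356 ft
S = (Q·n / (1.486·A·R^(2/3)))² = (548×0.022 / (1.486×146.2×2.242))² = 0.0006130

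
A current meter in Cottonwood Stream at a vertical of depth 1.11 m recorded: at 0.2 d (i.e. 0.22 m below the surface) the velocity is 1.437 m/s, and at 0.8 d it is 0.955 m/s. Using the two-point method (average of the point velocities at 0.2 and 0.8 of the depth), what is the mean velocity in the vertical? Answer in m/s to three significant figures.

1.20 m/s

v̄ = (1.437 + 0.955) / 2 = 1.196 m/s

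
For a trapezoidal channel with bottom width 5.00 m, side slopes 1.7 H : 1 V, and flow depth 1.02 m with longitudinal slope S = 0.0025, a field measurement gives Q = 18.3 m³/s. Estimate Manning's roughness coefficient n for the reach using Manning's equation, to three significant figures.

A = (b + z·y)·y = (5.00 + 1.7×1.02)×1.02 = 6.869 m²
P = b + 2y√(1+z²) = 5.00 + 2×1.02×√(1+1.7²) = 9.024 m
R = A/P = 6.869/9.024 = 0.7612 m
n = (1/Q)·A·R^(2/3)·S^(1/2) = (1/18.3) × 6.869 × 0.8337 × 0.05000 = 0.01565

0.0156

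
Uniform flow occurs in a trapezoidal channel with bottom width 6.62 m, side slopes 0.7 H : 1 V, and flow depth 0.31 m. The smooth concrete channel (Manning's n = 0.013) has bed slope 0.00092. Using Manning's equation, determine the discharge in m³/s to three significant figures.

2.15 m³/s

A = (b + z·y)·y = (6.62 + 0.7×0.31)×0.31 = 2.119 m²
P = b + 2y√(1+z²) = 6.62 + 2×0.31×√(1+0.7²) = 7.377 m
R = A/P = 2.119/7.377 = 0.2873 m
Q = (1/n)·A·R^(2/3)·S^(1/2) = (1/0.013) × 2.119 × 0.2873^(2/3) × 0.00092^(1/2) = 2.153 m³/s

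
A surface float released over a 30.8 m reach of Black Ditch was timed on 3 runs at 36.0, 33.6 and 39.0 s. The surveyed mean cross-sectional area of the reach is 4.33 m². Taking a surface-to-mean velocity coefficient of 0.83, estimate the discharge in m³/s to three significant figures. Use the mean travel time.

3.06 m³/s

t̄ = (36.0 + 33.6 + 39.0) / 3 = 36.2 s
v_surface = L / t̄ = 30.8 / 36.2 = 0.8508 m/s
v_mean = 0.83 × 0.8508 = 0.7062 m/s
Q = A × v_mean = 4.33 × 0.7062 = 3.058 m³/s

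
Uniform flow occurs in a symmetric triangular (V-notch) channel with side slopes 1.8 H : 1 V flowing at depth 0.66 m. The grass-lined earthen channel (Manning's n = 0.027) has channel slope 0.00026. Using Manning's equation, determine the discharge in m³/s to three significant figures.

0.204 m³/s

A = z·y² = 1.8×0.66² = 0.7841 m²
P = 2y√(1+z²) = 2×0.66×√(1+1.8²) = 2.718 m
R = A/P = 0.7841/2.718 = 0.2885 m
Q = (1/n)·A·R^(2/3)·S^(1/2) = (1/0.027) × 0.7841 × 0.2885^(2/3) × 0.00026^(1/2) = 0.2044 m³/s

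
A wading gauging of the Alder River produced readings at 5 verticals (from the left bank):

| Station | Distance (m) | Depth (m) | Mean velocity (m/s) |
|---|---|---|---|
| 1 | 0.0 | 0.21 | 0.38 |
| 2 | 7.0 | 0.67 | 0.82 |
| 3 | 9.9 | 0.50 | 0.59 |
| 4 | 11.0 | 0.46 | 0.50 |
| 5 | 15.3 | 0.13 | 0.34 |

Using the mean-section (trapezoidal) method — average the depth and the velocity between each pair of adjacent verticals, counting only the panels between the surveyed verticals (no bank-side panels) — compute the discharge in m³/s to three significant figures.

Panel 1-2: Δb = 7 m, d̄ = (0.21+0.67)/2 = 0.44, v̄ = (0.38+0.82)/2 = 0.6 → q = 7×0.44×0.6 = 1.848 m³/s
Panel 2-3: Δb = 2.9 m, d̄ = (0.67+0.50)/2 = 0.585, v̄ = (0.82+0.59)/2 = 0.705 → q = 2.9×0.585×0.705 = 1.196 m³/s
Panel 3-4: Δb = 1.1 m, d̄ = (0.50+0.46)/2 = 0.48, v̄ = (0.59+0.50)/2 = 0.545 → q = 1.1×0.48×0.545 = 0.2878 m³/s
Panel 4-5: Δb = 4.3 m, d̄ = (0.46+0.13)/2 = 0.295, v̄ = (0.50+0.34)/2 = 0.42 → q = 4.3×0.295×0.42 = 0.5328 m³/s
Q = Σ q = 3.865 m³/s

3.86 m³/s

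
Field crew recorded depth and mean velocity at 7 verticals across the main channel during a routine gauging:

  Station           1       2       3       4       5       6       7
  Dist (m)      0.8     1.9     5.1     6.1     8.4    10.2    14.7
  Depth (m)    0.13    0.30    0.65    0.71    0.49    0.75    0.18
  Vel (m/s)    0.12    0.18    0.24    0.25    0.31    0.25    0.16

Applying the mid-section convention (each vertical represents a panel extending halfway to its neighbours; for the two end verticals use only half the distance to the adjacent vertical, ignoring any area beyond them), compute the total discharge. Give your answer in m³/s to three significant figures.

1.71 m³/s

w_1 = (1.9 − 0.8)/2 = 0.55 m; q_1 = 0.12 × 0.13 × 0.55 = 0.008580 m³/s
w_2 = (5.1 − 0.8)/2 = 2.15 m; q_2 = 0.18 × 0.30 × 2.15 = 0.1161 m³/s
w_3 = (6.1 − 1.9)/2 = 2.1 m; q_3 = 0.24 × 0.65 × 2.1 = 0.3276 m³/s
w_4 = (8.4 − 5.1)/2 = 1.65 m; q_4 = 0.25 × 0.71 × 1.65 = 0.2929 m³/s
w_5 = (10.2 − 6.1)/2 = 2.05 m; q_5 = 0.31 × 0.49 × 2.05 = 0.3114 m³/s
w_6 = (14.7 − 8.4)/2 = 3.15 m; q_6 = 0.25 × 0.75 × 3.15 = 0.5906 m³/s
w_7 = (14.7 − 10.2)/2 = 2.25 m; q_7 = 0.16 × 0.18 × 2.25 = 0.06480 m³/s
Q = Σ qᵢ = 1.712 m³/s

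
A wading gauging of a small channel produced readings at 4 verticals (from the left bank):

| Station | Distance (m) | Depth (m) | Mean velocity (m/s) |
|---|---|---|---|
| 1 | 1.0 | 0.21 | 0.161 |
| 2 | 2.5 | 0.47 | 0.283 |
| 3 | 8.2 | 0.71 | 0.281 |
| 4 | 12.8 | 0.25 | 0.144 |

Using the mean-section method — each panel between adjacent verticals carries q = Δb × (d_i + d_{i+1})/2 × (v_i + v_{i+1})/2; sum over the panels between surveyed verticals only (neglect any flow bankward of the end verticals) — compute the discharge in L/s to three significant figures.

Panel 1-2: Δb = 1.5 m, d̄ = (0.21+0.47)/2 = 0.34, v̄ = (0.161+0.283)/2 = 0.222 → q = 1.5×0.34×0.222 = 0.1132 m³/s
Panel 2-3: Δb = 5.7 m, d̄ = (0.47+0.71)/2 = 0.59, v̄ = (0.283+0.281)/2 = 0.282 → q = 5.7×0.59×0.282 = 0.9484 m³/s
Panel 3-4: Δb = 4.6 m, d̄ = (0.71+0.25)/2 = 0.48, v̄ = (0.281+0.144)/2 = 0.2125 → q = 4.6×0.48×0.2125 = 0.4692 m³/s
Q = Σ q = 1.531 m³/s
= 1.531 × 1000 = 1531 L/s

1530 L/s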